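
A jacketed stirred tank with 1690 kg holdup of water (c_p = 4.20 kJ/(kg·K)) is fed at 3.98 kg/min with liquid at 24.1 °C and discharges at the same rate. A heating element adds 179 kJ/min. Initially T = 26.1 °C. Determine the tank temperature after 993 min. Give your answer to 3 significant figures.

M c_p dT/dt = ṁ c_p (T_in − T) + Q̇.
τ = M/ṁ = 424.62 min; T_ss = T_in + Q̇/(ṁ c_p) = 24.1 + 179/(3.98·4.20) = 34.808 °C.
This is linear first-order; T(t) = T_ss + (T₀ − T_ss) e^(−t/τ).
T(993) = 34.808 + (-8.7083)·e^(−993/424.62) = 34.808 + (-8.7083)·0.096468 = 33.968 °C.

34.0 °C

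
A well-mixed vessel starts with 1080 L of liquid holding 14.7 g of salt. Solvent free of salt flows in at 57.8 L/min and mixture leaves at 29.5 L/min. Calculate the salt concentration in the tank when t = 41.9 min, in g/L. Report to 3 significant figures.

0.00300 g/L

Total volume: dV/dt = Q_in − Q_out = 28.300 L/min, so V(t) = 1080 + 28.300 t and V(41.9) = 2265.8 L.
No salt enters, so dm/dt = −Q_out · (m/V).
dm/m = −Q_out dt/(V₀ + 28.300 t); integrating gives ln(m/m₀) = −(Q_out/(Q_in−Q_out)) ln(V/V₀).
m = m₀ (V₀/V)^(Q_out/(Q_in−Q_out)) = 14.7 × (1080/2265.8)^(1.0424) = 6.7902 g.
C = m/V = 6.7902/2265.8 = 0.0029968 g/L.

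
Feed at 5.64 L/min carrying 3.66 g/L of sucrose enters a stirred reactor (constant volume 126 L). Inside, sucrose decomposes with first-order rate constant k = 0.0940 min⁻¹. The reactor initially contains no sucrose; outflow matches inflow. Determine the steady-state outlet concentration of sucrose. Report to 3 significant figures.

Species balance: V dC/dt = Q C_in − Q C − k V C.
At steady state: 0 = Q C_in − (Q + kV) C_ss, so C_ss = Q C_in/(Q + kV).
C_ss = 5.64·3.66/(5.64 + 0.0940·126) = 20.642/17.484 = 1.1806 g/L.

1.18 g/L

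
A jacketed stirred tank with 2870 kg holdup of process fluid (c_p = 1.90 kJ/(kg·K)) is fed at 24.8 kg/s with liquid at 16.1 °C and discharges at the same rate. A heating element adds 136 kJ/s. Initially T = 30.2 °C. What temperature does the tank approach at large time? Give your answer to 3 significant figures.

First-law balance (no shaft work): M c_p dT/dt = ṁ c_p (T_in − T) + 136.
At steady state dT/dt = 0 ⇒ T_ss = T_in + Q̇/(ṁ c_p) = 16.1 + 136/(24.8·1.90) = 18.986 °C.

19.0 °C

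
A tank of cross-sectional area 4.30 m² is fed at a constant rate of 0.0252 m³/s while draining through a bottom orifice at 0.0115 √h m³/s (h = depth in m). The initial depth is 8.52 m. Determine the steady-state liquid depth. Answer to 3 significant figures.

Level balance: A dh/dt = 0.0252 − 0.0115 √h. Setting dh/dt = 0:
Q_in = 0.0115 √h_ss ⇒ √h_ss = 0.0252/0.0115 = 2.1913.
h_ss = 2.1913² = 4.8018 m. (Since h₀ = 8.52 m > h_ss, the level will fall toward this value.)

4.80 m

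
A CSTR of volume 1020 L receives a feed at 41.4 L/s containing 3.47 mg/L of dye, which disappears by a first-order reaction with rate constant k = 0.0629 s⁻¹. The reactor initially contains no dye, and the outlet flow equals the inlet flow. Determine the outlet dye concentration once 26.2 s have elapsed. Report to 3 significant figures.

Accumulation = in − out − consumed: V dC/dt = Q C_in − Q C − k V C.
This is linear with rate a = Q/V + k = 0.10349 s⁻¹.
C_ss = Q C_in/(Q + kV) = 1.3609 mg/L; C(t) = C_ss + (C₀ − C_ss) e^(−a t).
C(26.2) = 1.3609 + (-1.3609)·e^(−0.10349·26.2) = 1.3609 + (-1.3609)·0.066444 = 1.2705 mg/L.

1.27 mg/L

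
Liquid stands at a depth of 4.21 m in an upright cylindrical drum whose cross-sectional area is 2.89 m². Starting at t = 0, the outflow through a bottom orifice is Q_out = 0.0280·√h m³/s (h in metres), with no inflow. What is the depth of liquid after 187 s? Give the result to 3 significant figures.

A dh/dt = −Q_out = −0.0280 √h.
This is separable: 2 d(√h)/dt = −0.0280/A, so √h = √h₀ − (0.0280/(2A)) t.
√h = √4.21 − 0.0280·187/(2·2.89) = 2.0518 − 0.90588 = 1.1459.
h = 1.1459² = 1.3132 m.

1.31 m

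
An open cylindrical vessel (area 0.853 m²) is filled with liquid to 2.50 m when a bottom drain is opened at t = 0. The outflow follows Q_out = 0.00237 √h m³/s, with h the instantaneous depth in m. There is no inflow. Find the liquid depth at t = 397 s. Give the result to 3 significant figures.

A dh/dt = −Q_out = −0.00237 √h.
Separate and integrate: 2(√h − √h₀) = −(0.00237/A) t.
√h = √2.50 − 0.00237·397/(2·0.853) = 1.5811 − 0.55152 = 1.0296.
h = 1.0296² = 1.0601 m.

1.06 m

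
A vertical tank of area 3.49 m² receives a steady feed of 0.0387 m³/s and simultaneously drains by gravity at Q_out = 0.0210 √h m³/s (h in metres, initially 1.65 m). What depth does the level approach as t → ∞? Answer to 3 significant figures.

3.40 m

Level balance: A dh/dt = 0.0387 − 0.0210 √h. Setting dh/dt = 0:
Q_in = 0.0210 √h_ss ⇒ √h_ss = 0.0387/0.0210 = 1.8429.
h_ss = 1.8429² = 3.3961 m. (Since h₀ = 1.65 m < h_ss, the level will rise toward this value.)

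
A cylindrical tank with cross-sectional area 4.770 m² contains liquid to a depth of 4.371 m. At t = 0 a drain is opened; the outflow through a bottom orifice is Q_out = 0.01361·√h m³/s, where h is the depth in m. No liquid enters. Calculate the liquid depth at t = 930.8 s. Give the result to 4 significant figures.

0.5819 m

With no inflow, A dh/dt = −0.01361 √h.
Separate and integrate: 2(√h − √h₀) = −(0.01361/A) t.
√h = √4.371 − 0.01361·930.8/(2·4.770) = 2.09069 − 1.32790 = 0.762791.
h = 0.762791² = 0.581851 m.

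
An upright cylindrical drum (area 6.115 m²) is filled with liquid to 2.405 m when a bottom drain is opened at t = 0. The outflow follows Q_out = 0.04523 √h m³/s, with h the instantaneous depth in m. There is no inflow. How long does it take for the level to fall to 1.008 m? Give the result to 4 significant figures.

147.9 s

A dh/dt = −Q_out = −0.04523 √h.
∫ h^(−1/2) dh = −(0.04523/A) ∫ dt, giving 2√h = 2√h₀ − (0.04523/A) t.
t = 2A(√h₀ − √h)/0.04523 = 2·6.115·(√2.405 − √1.008)/0.04523
  = 12.2300 × (1.55081 − 1.00399) / 0.04523 = 147.856 s.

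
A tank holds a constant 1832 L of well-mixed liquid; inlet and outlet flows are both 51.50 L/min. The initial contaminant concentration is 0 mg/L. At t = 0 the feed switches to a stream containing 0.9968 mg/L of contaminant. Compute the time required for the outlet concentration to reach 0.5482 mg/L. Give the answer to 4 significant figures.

28.40 min

Species balance: V dC/dt = Q(C_in − C) ⇒ τ = V/Q = 35.5728 min.
C(t) = C_in + (C₀ − C_in) e^(−t/τ). Set C = 0.5482 and solve for t:
e^(−t/τ) = (C − C_in)/(C₀ − C_in) = (0.5482 − 0.9968)/(0 − 0.9968) = 0.450040
t = −τ ln(…) = 35.5728 × 0.798419 = 28.4020 min.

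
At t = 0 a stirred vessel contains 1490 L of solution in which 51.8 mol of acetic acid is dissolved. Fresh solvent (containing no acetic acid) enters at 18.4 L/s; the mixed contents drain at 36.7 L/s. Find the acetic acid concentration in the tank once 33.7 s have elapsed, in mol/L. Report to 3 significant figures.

0.0203 mol/L

Total volume: dV/dt = Q_in − Q_out = -18.300 L/s, so V(t) = 1490 − 18.300 t and V(33.7) = 873.29 L.
Species balance (pure solvent in): dm/dt = −Q_out · m/V(t).
dm/m = −Q_out dt/(V₀ − 18.300 t); integrating gives ln(m/m₀) = −(Q_out/(Q_in−Q_out)) ln(V/V₀).
m = m₀ (V₀/V)^(Q_out/(Q_in−Q_out)) = 51.8 × (1490/873.29)^(-2.0055) = 17.742 mol.
C = m/V = 17.742/873.29 = 0.020316 mol/L.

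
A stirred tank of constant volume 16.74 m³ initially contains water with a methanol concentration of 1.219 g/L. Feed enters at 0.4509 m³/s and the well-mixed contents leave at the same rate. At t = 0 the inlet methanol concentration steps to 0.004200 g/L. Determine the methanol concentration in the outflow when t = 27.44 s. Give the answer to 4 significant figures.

Accumulation = in − out for the solute gives V dC/dt = Q(C_in − C).
Time constant τ = V/Q = 16.74/0.4509 = 37.1257 s.
C approaches C_in exponentially: C(t) = C_in + (C₀ − C_in) e^(−t/τ).
C(27.44) = 0.004200 + (1.219 − 0.004200)·e^(−27.44/37.1257) = 0.004200 + (1.21480)·0.477539 = 0.584314 g/L.

0.5843 g/L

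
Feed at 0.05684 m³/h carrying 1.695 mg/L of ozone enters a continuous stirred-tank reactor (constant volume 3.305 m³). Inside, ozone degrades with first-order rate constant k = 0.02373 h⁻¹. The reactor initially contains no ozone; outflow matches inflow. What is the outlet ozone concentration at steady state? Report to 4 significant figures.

Species balance: V dC/dt = Q C_in − Q C − k V C.
At steady state: 0 = Q C_in − (Q + kV) C_ss, so C_ss = Q C_in/(Q + kV).
C_ss = 0.05684·1.695/(0.05684 + 0.02373·3.305) = 0.0963438/0.135268 = 0.712246 mg/L.

0.7122 mg/L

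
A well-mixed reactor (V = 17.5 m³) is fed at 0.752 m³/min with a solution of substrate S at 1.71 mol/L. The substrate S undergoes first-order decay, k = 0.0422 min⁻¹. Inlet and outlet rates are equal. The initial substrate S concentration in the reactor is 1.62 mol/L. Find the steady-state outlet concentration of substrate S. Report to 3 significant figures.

0.863 mol/L

V dC/dt = Q(C_in − C) − k V C.
Steady state (dC/dt = 0): C_ss = Q C_in/(Q + kV) = C_in/(1 + kV/Q).
C_ss = 0.752·1.71/(0.752 + 0.0422·17.5) = 1.2859/1.4905 = 0.86274 mol/L.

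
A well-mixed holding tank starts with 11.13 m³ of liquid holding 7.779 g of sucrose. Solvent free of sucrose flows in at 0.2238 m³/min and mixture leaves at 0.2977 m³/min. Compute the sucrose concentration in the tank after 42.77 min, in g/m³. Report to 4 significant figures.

0.2541 g/m³

Total volume: dV/dt = Q_in − Q_out = -0.0739000 m³/min, so V(t) = 11.13 − 0.0739000 t and V(42.77) = 7.96930 m³.
Solute balance: dm/dt = 0 − Q_out C = −Q_out m/V(t).
Separate: dm/m = −Q_out dt/V(t) ⇒ ln(m/m₀) = −(Q_out/(Q_in−Q_out)) ln(V/V₀).
m = m₀ (V₀/V)^(Q_out/(Q_in−Q_out)) = 7.779 × (11.13/7.96930)^(-4.02842) = 2.02535 g.
C = m/V = 2.02535/7.96930 = 0.254144 g/m³.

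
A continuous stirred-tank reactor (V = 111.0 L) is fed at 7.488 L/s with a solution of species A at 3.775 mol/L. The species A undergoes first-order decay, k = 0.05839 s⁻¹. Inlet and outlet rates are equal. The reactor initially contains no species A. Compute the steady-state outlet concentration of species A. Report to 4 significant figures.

V dC/dt = Q(C_in − C) − k V C.
Steady state (dC/dt = 0): C_ss = Q C_in/(Q + kV) = C_in/(1 + kV/Q).
C_ss = 7.488·3.775/(7.488 + 0.05839·111.0) = 28.2672/13.9693 = 2.02352 mol/L.

2.024 mol/L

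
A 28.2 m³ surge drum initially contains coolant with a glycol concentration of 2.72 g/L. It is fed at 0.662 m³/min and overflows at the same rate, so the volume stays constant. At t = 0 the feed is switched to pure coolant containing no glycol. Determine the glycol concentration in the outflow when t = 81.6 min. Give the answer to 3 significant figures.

0.401 g/L

Accumulation = in − out for the solute gives V dC/dt = Q(C_in − C).
Rewrite as dC/dt + C/τ = C_in/τ, τ = V/Q = 42.598 min.
Integrating: C(t) = C_in + (C₀ − C_in) e^(−t/τ).
C(81.6) = 0 + (2.72 − 0)·e^(−81.6/42.598) = 0 + (2.7200)·0.14726 = 0.40054 g/L.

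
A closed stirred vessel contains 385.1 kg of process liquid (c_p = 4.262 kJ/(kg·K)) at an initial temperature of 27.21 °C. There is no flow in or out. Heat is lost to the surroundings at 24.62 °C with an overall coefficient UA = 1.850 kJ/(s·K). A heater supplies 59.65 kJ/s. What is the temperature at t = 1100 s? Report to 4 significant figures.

48.28 °C

M c_p dT/dt = −UA(T − T_amb) + Q̇.
dT/dt = (T_ss − T)/τ with T_ss = T_amb + Q̇/UA = 24.62 + 59.65/1.850 = 56.8632 °C, τ = M c_p/UA = 385.1·4.262/1.850 = 887.187 s.
T approaches T_ss exponentially: T(t) = T_ss + (T₀ − T_ss) e^(−t/τ).
T(1100) = 56.8632 + (-29.6532)·0.289421 = 48.2810 °C.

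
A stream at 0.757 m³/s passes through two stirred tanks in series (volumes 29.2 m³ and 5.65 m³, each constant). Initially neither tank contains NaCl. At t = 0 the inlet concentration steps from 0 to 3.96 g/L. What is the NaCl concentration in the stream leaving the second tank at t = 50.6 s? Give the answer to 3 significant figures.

2.64 g/L

Each tank obeys Vᵢ dCᵢ/dt = Q(Cᵢ₋₁ − Cᵢ), so τᵢ = Vᵢ/Q.
τ₁ = 29.2/0.757 = 38.573 s; τ₂ = 5.65/0.757 = 7.4637 s.
Solving the cascade with C₁(0)=C₂(0)=0 gives C₂(t) = C_in[1 − (τ₁ e^(−t/τ₁) − τ₂ e^(−t/τ₂))/(τ₁ − τ₂)].
At t = 50.6: e^(−t/τ₁) = 0.26934, e^(−t/τ₂) = 0.0011368.
C₂ = 3.96·[1 − (38.573·0.26934 − 7.4637·0.0011368)/(31.110)] = 3.96·0.66632 = 2.6386 g/L.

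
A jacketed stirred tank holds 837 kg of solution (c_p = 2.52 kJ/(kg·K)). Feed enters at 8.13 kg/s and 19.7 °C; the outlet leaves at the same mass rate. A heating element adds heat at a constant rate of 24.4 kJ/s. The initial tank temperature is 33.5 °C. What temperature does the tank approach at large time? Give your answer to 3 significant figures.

M c_p dT/dt = ṁ c_p (T_in − T) + Q̇.
At steady state dT/dt = 0 ⇒ T_ss = T_in + Q̇/(ṁ c_p) = 19.7 + 24.4/(8.13·2.52) = 20.891 °C.

20.9 °C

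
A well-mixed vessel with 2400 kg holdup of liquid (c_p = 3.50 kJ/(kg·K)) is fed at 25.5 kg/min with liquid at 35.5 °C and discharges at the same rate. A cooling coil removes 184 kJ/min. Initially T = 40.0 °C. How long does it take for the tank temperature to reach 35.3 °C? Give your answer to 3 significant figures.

119 min

Heat balance on the well-mixed liquid: M c_p dT/dt = ṁ c_p (T_in − T) − 184.
τ = M/ṁ = 94.118 min; T_ss = T_in − Q̇/(ṁ c_p) = 33.438 °C.
T(t) = T_ss + (T₀ − T_ss) e^(−t/τ). Set T = 35.3:
e^(−t/τ) = (35.3 − 33.438)/(40.0 − 33.438) = 0.28371
t = −94.118 · ln(0.28371) = 118.57 min.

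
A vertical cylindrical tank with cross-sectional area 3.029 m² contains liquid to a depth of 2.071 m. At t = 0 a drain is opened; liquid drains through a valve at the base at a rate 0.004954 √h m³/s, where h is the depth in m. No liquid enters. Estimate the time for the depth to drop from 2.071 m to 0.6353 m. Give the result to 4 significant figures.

785.1 s

A dh/dt = −Q_out = −0.004954 √h.
∫ h^(−1/2) dh = −(0.004954/A) ∫ dt, giving 2√h = 2√h₀ − (0.004954/A) t.
t = 2A(√h₀ − √h)/0.004954 = 2·3.029·(√2.071 − √0.6353)/0.004954
  = 6.05800 × (1.43910 − 0.797057) / 0.004954 = 785.119 s.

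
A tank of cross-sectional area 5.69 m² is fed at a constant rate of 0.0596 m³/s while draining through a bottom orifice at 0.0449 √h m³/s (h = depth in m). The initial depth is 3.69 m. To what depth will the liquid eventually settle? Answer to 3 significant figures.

A dh/dt = Q_in − 0.0449 √h. Steady state requires inflow = outflow:
Q_in = 0.0449 √h_ss ⇒ √h_ss = 0.0596/0.0449 = 1.3274.
h_ss = 1.3274² = 1.7620 m. (Since h₀ = 3.69 m > h_ss, the level will fall toward this value.)

1.76 m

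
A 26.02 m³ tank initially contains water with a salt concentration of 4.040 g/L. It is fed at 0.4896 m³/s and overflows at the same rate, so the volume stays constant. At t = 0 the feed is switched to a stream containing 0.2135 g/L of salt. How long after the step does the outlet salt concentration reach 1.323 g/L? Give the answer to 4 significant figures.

Unsteady species balance (constant V, well mixed): V dC/dt = Q(C_in − C), so τ = V/Q = 53.1454 s.
C(t) = C_in + (C₀ − C_in) e^(−t/τ). Set C = 1.323 and solve for t:
e^(−t/τ) = (C − C_in)/(C₀ − C_in) = (1.323 − 0.2135)/(4.040 − 0.2135) = 0.289952
t = −τ ln(…) = 53.1454 × 1.23804 = 65.7962 s.

65.80 s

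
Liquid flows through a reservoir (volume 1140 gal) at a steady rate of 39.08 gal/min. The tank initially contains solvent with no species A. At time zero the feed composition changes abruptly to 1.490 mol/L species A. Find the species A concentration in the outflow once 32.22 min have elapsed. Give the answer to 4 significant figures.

Mass balance on the solute (V constant): V dC/dt = Q(C_in − C).
So dC/dt = (C_in − C)/τ with τ = V/Q = 1140/39.08 = 29.1709 min.
C approaches C_in exponentially: C(t) = C_in + (C₀ − C_in) e^(−t/τ).
C(32.22) = 1.490 + (0 − 1.490)·e^(−32.22/29.1709) = 1.490 + (-1.49000)·0.331369 = 0.996261 mol/L.

0.9963 mol/L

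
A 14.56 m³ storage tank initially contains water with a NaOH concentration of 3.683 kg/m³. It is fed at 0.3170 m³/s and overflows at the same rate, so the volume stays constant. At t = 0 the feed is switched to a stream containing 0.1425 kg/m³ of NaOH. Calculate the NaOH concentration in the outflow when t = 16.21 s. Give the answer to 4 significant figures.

2.630 kg/m³

Accumulation = in − out for the solute gives V dC/dt = Q(C_in − C).
So dC/dt = (C_in − C)/τ with τ = V/Q = 14.56/0.3170 = 45.9306 s.
This is linear first-order; C(t) = C_in + (C₀ − C_in) e^(−t/τ).
C(16.21) = 0.1425 + (3.683 − 0.1425)·e^(−16.21/45.9306) = 0.1425 + (3.54050)·0.702631 = 2.63016 kg/m³.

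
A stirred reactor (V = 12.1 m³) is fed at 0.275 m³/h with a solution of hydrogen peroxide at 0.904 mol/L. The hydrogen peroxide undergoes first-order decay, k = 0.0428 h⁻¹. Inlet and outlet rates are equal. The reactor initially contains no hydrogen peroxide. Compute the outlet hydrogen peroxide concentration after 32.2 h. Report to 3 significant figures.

Species balance: V dC/dt = Q C_in − Q C − k V C.
dC/dt = (Q/V) C_in − (Q/V + k) C; effective rate a = Q/V + k = 0.022727 + 0.0428 = 0.065527 h⁻¹.
C_ss = Q C_in/(Q + kV) = 0.31354 mol/L; C(t) = C_ss + (C₀ − C_ss) e^(−a t).
C(32.2) = 0.31354 + (-0.31354)·e^(−0.065527·32.2) = 0.31354 + (-0.31354)·0.12124 = 0.27553 mol/L.

0.276 mol/L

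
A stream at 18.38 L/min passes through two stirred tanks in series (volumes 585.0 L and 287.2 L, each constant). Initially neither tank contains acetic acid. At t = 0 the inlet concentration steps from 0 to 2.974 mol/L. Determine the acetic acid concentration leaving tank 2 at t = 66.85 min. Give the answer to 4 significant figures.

Time constants: τᵢ = Vᵢ/Q for each well-mixed tank.
τ₁ = 585.0/18.38 = 31.8281 min; τ₂ = 287.2/18.38 = 15.6257 min.
Solving the cascade with C₁(0)=C₂(0)=0 gives C₂(t) = C_in[1 − (τ₁ e^(−t/τ₁) − τ₂ e^(−t/τ₂))/(τ₁ − τ₂)].
At t = 66.85: e^(−t/τ₁) = 0.122414, e^(−t/τ₂) = 0.0138674.
C₂ = 2.974·[1 − (31.8281·0.122414 − 15.6257·0.0138674)/(16.2024)] = 2.974·0.772903 = 2.29861 mol/L.

2.299 mol/L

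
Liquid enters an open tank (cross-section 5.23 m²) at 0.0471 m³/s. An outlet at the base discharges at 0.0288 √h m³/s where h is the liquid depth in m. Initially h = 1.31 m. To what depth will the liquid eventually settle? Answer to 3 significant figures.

2.67 m

Unsteady balance on liquid volume: A dh/dt = Q_in − 0.0288 √h. At steady state dh/dt = 0:
Q_in = 0.0288 √h_ss ⇒ √h_ss = 0.0471/0.0288 = 1.6354.
h_ss = 1.6354² = 2.6746 m. (Since h₀ = 1.31 m < h_ss, the level will rise toward this value.)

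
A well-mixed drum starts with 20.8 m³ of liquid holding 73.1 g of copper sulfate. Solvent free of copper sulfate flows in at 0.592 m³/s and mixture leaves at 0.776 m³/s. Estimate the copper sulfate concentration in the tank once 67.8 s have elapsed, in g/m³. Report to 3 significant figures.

Total volume: dV/dt = Q_in − Q_out = -0.18400 m³/s, so V(t) = 20.8 − 0.18400 t and V(67.8) = 8.3248 m³.
No copper sulfate enters, so dm/dt = −Q_out · (m/V).
dm/m = −Q_out dt/(V₀ − 0.18400 t); integrating gives ln(m/m₀) = −(Q_out/(Q_in−Q_out)) ln(V/V₀).
m = m₀ (V₀/V)^(Q_out/(Q_in−Q_out)) = 73.1 × (20.8/8.3248)^(-4.2174) = 1.5371 g.
C = m/V = 1.5371/8.3248 = 0.18464 g/m³.

0.185 g/m³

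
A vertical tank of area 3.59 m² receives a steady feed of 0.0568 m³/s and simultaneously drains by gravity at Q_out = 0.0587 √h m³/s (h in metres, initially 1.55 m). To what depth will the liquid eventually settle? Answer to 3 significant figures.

A dh/dt = Q_in − 0.0587 √h. Steady state requires inflow = outflow:
Q_in = 0.0587 √h_ss ⇒ √h_ss = 0.0568/0.0587 = 0.96763.
h_ss = 0.96763² = 0.93631 m. (Since h₀ = 1.55 m > h_ss, the level will fall toward this value.)

0.936 m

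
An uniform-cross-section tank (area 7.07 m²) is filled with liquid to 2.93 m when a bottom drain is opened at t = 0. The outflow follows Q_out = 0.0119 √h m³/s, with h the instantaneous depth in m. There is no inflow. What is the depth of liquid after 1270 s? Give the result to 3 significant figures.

0.413 m

Unsteady balance on liquid volume: A dh/dt = −0.0119 √h.
This is separable: 2 d(√h)/dt = −0.0119/A, so √h = √h₀ − (0.0119/(2A)) t.
√h = √2.93 − 0.0119·1270/(2·7.07) = 1.7117 − 1.0688 = 0.64291.
h = 0.64291² = 0.41334 m.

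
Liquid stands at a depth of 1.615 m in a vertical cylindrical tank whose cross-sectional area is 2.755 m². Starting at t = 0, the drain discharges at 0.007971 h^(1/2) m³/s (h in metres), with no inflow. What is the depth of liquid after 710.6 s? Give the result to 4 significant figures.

A dh/dt = −Q_out = −0.007971 √h.
Separate and integrate: 2(√h − √h₀) = −(0.007971/A) t.
√h = √1.615 − 0.007971·710.6/(2·2.755) = 1.27083 − 1.02798 = 0.242842.
h = 0.242842² = 0.0589724 m.

0.05897 m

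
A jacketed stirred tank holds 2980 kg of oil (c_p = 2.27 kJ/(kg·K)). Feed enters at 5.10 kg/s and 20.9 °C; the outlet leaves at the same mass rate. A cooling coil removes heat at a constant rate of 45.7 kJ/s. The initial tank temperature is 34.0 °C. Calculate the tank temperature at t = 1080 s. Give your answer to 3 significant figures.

Heat balance on the well-mixed liquid: M c_p dT/dt = ṁ c_p (T_in − T) − 45.7.
τ = M/ṁ = 584.31 s; T_ss = T_in − Q̇/(ṁ c_p) = 20.9 − 45.7/(5.10·2.27) = 16.953 °C.
T approaches T_ss exponentially: T(t) = T_ss + (T₀ − T_ss) e^(−t/τ).
T(1080) = 16.953 + (17.047)·e^(−1080/584.31) = 16.953 + (17.047)·0.15750 = 19.638 °C.

19.6 °C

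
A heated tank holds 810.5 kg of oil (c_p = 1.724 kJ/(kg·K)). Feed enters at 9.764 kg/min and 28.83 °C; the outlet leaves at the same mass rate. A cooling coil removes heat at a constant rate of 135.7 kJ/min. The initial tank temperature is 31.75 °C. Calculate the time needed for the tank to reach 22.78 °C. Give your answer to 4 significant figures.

140.9 min

M c_p dT/dt = ṁ c_p (T_in − T) − Q̇.
τ = M/ṁ = 83.0090 min; T_ss = T_in − Q̇/(ṁ c_p) = 20.7685 °C.
T(t) = T_ss + (T₀ − T_ss) e^(−t/τ). Set T = 22.78:
e^(−t/τ) = (22.78 − 20.7685)/(31.75 − 20.7685) = 0.183170
t = −83.0090 · ln(0.183170) = 140.894 min.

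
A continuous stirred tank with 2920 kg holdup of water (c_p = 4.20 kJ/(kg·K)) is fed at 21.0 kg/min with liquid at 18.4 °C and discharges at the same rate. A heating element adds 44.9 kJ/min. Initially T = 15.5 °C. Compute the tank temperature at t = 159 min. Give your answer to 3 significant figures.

17.8 °C

M c_p dT/dt = ṁ c_p (T_in − T) + Q̇.
Rearrange: dT/dt = (T_ss − T)/τ with τ = M/ṁ = 139.05 min and T_ss = T_in + Q̇/(ṁ c_p) = 18.909 °C.
Integrating: T(t) = T_ss + (T₀ − T_ss) e^(−t/τ).
T(159) = 18.909 + (-3.4091)·e^(−159/139.05) = 18.909 + (-3.4091)·0.31870 = 17.823 °C.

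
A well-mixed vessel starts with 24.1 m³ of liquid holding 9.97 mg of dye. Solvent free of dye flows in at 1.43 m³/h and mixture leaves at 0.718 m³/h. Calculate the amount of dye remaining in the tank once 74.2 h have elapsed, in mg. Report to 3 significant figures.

Total volume: dV/dt = Q_in − Q_out = 0.71200 m³/h, so V(t) = 24.1 + 0.71200 t and V(74.2) = 76.930 m³.
Species balance (pure solvent in): dm/dt = −Q_out · m/V(t).
Separate: dm/m = −Q_out dt/V(t) ⇒ ln(m/m₀) = −(Q_out/(Q_in−Q_out)) ln(V/V₀).
m = m₀ (V₀/V)^(Q_out/(Q_in−Q_out)) = 9.97 × (24.1/76.930)^(1.0084) = 3.0929 mg.

3.09 mg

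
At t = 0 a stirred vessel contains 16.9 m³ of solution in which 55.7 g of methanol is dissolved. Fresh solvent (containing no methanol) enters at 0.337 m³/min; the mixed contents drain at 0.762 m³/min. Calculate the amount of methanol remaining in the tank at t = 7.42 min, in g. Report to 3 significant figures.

38.5 g

Let m(t) be the amount of methanol. Volume: V(t) = V₀ + (Q_in − Q_out) t = 16.9 − 0.42500 t; V(7.42) = 13.746 m³.
No methanol enters, so dm/dt = −Q_out · (m/V).
Separate: dm/m = −Q_out dt/V(t) ⇒ ln(m/m₀) = −(Q_out/(Q_in−Q_out)) ln(V/V₀).
m = m₀ (V₀/V)^(Q_out/(Q_in−Q_out)) = 55.7 × (16.9/13.746)^(-1.7929) = 38.463 g.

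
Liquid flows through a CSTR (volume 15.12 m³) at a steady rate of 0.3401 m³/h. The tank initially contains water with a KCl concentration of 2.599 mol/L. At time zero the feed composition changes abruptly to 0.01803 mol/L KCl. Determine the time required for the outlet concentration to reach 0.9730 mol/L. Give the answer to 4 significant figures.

44.20 h

Species balance: V dC/dt = Q(C_in − C) ⇒ τ = V/Q = 44.4575 h.
C(t) = C_in + (C₀ − C_in) e^(−t/τ). Set C = 0.9730 and solve for t:
e^(−t/τ) = (C − C_in)/(C₀ − C_in) = (0.9730 − 0.01803)/(2.599 − 0.01803) = 0.370004
t = −τ ln(…) = 44.4575 × 0.994241 = 44.2015 h.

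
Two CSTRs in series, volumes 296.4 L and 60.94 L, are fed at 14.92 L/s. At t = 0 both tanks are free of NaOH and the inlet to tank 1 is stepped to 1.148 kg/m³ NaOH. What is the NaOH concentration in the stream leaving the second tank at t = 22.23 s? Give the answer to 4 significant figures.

Each tank obeys Vᵢ dCᵢ/dt = Q(Cᵢ₋₁ − Cᵢ), so τᵢ = Vᵢ/Q.
τ₁ = 296.4/14.92 = 19.8660 s; τ₂ = 60.94/14.92 = 4.08445 s.
Solving the cascade with C₁(0)=C₂(0)=0 gives C₂(t) = C_in[1 − (τ₁ e^(−t/τ₁) − τ₂ e^(−t/τ₂))/(τ₁ − τ₂)].
At t = 22.23: e^(−t/τ₁) = 0.326606, e^(−t/τ₂) = 0.00432825.
C₂ = 1.148·[1 − (19.8660·0.326606 − 4.08445·0.00432825)/(15.7815)] = 1.148·0.589984 = 0.677302 kg/m³.

0.6773 kg/m³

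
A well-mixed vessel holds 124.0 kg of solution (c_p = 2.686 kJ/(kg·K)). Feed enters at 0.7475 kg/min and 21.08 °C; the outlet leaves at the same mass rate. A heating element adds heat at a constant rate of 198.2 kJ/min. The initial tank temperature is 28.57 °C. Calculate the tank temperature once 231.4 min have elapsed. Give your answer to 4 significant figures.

97.19 °C

M c_p dT/dt = ṁ c_p (T_in − T) + Q̇.
τ = M/ṁ = 165.886 min; T_ss = T_in + Q̇/(ṁ c_p) = 21.08 + 198.2/(0.7475·2.686) = 119.796 °C.
T approaches T_ss exponentially: T(t) = T_ss + (T₀ − T_ss) e^(−t/τ).
T(231.4) = 119.796 + (-91.2257)·e^(−231.4/165.886) = 119.796 + (-91.2257)·0.247850 = 97.1854 °C.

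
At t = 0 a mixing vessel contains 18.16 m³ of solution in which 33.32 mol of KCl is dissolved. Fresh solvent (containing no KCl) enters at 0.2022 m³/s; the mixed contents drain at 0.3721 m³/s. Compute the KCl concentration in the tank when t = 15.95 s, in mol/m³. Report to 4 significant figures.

1.514 mol/m³

Let m(t) be the amount of KCl. Volume: V(t) = V₀ + (Q_in − Q_out) t = 18.16 − 0.169900 t; V(15.95) = 15.4501 m³.
Solute balance: dm/dt = 0 − Q_out C = −Q_out m/V(t).
dm/m = −Q_out dt/(V₀ − 0.169900 t); integrating gives ln(m/m₀) = −(Q_out/(Q_in−Q_out)) ln(V/V₀).
m = m₀ (V₀/V)^(Q_out/(Q_in−Q_out)) = 33.32 × (18.16/15.4501)^(-2.19011) = 23.3880 mol.
C = m/V = 23.3880/15.4501 = 1.51378 mol/m³.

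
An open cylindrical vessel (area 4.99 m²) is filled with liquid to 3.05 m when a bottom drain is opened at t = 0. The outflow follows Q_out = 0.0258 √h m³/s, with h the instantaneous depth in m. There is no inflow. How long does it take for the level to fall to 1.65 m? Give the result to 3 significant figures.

With no inflow, A dh/dt = −0.0258 √h.
Separate and integrate: 2(√h − √h₀) = −(0.0258/A) t.
t = 2A(√h₀ − √h)/0.0258 = 2·4.99·(√3.05 − √1.65)/0.0258
  = 9.9800 × (1.7464 − 1.2845) / 0.0258 = 178.67 s.

179 s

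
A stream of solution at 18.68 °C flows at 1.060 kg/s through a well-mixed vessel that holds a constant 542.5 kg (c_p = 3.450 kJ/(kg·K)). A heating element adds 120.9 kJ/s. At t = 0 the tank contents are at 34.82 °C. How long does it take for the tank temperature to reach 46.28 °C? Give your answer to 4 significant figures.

578.9 s

Heat balance on the well-mixed liquid: M c_p dT/dt = ṁ c_p (T_in − T) + 120.9.
τ = M/ṁ = 511.792 s; T_ss = T_in + Q̇/(ṁ c_p) = 51.7399 °C.
T(t) = T_ss + (T₀ − T_ss) e^(−t/τ). Set T = 46.28:
e^(−t/τ) = (46.28 − 51.7399)/(34.82 − 51.7399) = 0.322690
t = −511.792 · ln(0.322690) = 578.869 s.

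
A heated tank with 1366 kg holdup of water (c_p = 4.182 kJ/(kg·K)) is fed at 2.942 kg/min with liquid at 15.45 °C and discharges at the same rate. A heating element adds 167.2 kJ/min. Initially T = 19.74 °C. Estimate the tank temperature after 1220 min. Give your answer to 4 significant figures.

Unsteady energy balance on the tank contents: M c_p dT/dt = ṁ c_p (T_in − T) + 167.2.
Rearrange: dT/dt = (T_ss − T)/τ with τ = M/ṁ = 464.310 min and T_ss = T_in + Q̇/(ṁ c_p) = 29.0397 °C.
Solution: T(t) = T_ss + (T₀ − T_ss) e^(−t/τ).
T(1220) = 29.0397 + (-9.29969)·e^(−1220/464.310) = 29.0397 + (-9.29969)·0.0722549 = 28.3677 °C.

28.37 °C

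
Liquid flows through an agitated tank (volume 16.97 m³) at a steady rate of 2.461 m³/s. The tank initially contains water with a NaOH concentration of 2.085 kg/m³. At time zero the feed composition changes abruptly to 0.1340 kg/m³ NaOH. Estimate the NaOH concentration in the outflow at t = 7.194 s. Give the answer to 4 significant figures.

0.8213 kg/m³

Mass balance on the solute (V constant): V dC/dt = Q(C_in − C).
Time constant τ = V/Q = 16.97/2.461 = 6.89557 s.
Integrating: C(t) = C_in + (C₀ − C_in) e^(−t/τ).
C(7.194) = 0.1340 + (2.085 − 0.1340)·e^(−7.194/6.89557) = 0.1340 + (1.95100)·0.352298 = 0.821333 kg/m³.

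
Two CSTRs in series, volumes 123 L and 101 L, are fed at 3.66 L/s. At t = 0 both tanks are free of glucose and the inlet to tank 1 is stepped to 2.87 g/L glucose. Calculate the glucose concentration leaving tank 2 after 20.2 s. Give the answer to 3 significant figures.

0.410 g/L

Time constants: τᵢ = Vᵢ/Q for each well-mixed tank.
τ₁ = 123/3.66 = 33.607 s; τ₂ = 101/3.66 = 27.596 s.
Solving the cascade with C₁(0)=C₂(0)=0 gives C₂(t) = C_in[1 − (τ₁ e^(−t/τ₁) − τ₂ e^(−t/τ₂))/(τ₁ − τ₂)].
At t = 20.2: e^(−t/τ₁) = 0.54822, e^(−t/τ₂) = 0.48095.
C₂ = 2.87·[1 − (33.607·0.54822 − 27.596·0.48095)/(6.0109)] = 2.87·0.14292 = 0.41017 g/L.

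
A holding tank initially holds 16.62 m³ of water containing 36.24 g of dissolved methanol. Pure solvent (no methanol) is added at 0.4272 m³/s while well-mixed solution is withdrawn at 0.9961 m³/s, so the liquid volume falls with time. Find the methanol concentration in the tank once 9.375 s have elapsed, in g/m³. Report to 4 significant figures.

Let m(t) be the amount of methanol. Volume: V(t) = V₀ + (Q_in − Q_out) t = 16.62 − 0.568900 t; V(9.375) = 11.2866 m³.
No methanol enters, so dm/dt = −Q_out · (m/V).
dm/m = −Q_out dt/(V₀ − 0.568900 t); integrating gives ln(m/m₀) = −(Q_out/(Q_in−Q_out)) ln(V/V₀).
m = m₀ (V₀/V)^(Q_out/(Q_in−Q_out)) = 36.24 × (16.62/11.2866)^(-1.75092) = 18.4040 g.
C = m/V = 18.4040/11.2866 = 1.63061 g/m³.

1.631 g/m³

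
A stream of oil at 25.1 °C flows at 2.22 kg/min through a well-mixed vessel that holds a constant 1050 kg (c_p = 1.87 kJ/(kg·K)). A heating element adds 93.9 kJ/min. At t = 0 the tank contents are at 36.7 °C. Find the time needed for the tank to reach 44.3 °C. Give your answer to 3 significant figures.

Heat balance on the well-mixed liquid: M c_p dT/dt = ṁ c_p (T_in − T) + 93.9.
τ = M/ṁ = 472.97 min; T_ss = T_in + Q̇/(ṁ c_p) = 47.719 °C.
T(t) = T_ss + (T₀ − T_ss) e^(−t/τ). Set T = 44.3:
e^(−t/τ) = (44.3 − 47.719)/(36.7 − 47.719) = 0.31027
t = −472.97 · ln(0.31027) = 553.52 min.

554 min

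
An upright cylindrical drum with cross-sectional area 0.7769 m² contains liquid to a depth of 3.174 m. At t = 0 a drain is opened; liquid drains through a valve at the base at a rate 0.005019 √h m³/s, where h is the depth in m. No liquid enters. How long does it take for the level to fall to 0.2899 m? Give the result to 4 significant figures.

With no inflow, A dh/dt = −0.005019 √h.
This is separable: 2 d(√h)/dt = −0.005019/A, so √h = √h₀ − (0.005019/(2A)) t.
t = 2A(√h₀ − √h)/0.005019 = 2·0.7769·(√3.174 − √0.2899)/0.005019
  = 1.55380 × (1.78157 − 0.538424) / 0.005019 = 384.858 s.

384.9 s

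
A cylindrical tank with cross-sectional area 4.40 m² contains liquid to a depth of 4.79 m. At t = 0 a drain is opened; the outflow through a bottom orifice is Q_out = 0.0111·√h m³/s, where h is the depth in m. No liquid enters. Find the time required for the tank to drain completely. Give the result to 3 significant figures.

1740 s

With no inflow, A dh/dt = −0.0111 √h.
∫ h^(−1/2) dh = −(0.0111/A) ∫ dt, giving 2√h = 2√h₀ − (0.0111/A) t.
Set h = 0: 2√h₀ = (0.0111/A) t_empty ⇒ t_empty = 2A√h₀/0.0111.
t_empty = 2·4.40·√4.79/0.0111 = 8.8000·2.1886/0.0111 = 1735.1 s.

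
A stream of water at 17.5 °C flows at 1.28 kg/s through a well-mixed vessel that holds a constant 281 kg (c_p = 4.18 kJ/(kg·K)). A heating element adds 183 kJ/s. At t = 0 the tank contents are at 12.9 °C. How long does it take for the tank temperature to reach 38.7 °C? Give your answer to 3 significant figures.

240 s

First-law balance (no shaft work): M c_p dT/dt = ṁ c_p (T_in − T) + 183.
τ = M/ṁ = 219.53 s; T_ss = T_in + Q̇/(ṁ c_p) = 51.703 °C.
T(t) = T_ss + (T₀ − T_ss) e^(−t/τ). Set T = 38.7:
e^(−t/τ) = (38.7 − 51.703)/(12.9 − 51.703) = 0.33510
t = −219.53 · ln(0.33510) = 240.02 s.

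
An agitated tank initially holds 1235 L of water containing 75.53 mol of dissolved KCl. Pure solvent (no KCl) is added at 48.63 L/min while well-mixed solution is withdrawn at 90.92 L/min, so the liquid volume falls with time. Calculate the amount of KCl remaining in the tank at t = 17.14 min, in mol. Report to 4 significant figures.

11.29 mol

Total volume: dV/dt = Q_in − Q_out = -42.2900 L/min, so V(t) = 1235 − 42.2900 t and V(17.14) = 510.149 L.
No KCl enters, so dm/dt = −Q_out · (m/V).
dm/m = −Q_out dt/(V₀ − 42.2900 t); integrating gives ln(m/m₀) = −(Q_out/(Q_in−Q_out)) ln(V/V₀).
m = m₀ (V₀/V)^(Q_out/(Q_in−Q_out)) = 75.53 × (1235/510.149)^(-2.14992) = 11.2880 mol.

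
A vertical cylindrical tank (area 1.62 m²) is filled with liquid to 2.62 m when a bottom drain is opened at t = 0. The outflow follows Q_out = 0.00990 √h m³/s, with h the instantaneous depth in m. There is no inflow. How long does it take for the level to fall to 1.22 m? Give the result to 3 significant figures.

With no inflow, A dh/dt = −0.00990 √h.
∫ h^(−1/2) dh = −(0.00990/A) ∫ dt, giving 2√h = 2√h₀ − (0.00990/A) t.
t = 2A(√h₀ − √h)/0.00990 = 2·1.62·(√2.62 − √1.22)/0.00990
  = 3.2400 × (1.6186 − 1.1045) / 0.00990 = 168.25 s.

168 s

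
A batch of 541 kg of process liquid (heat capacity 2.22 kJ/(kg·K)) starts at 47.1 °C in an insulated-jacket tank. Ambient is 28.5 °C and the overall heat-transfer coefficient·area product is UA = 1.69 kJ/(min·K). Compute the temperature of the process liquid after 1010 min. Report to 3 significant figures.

M c_p dT/dt = −UA(T − T_amb).
dT/dt = (T_ss − T)/τ with T_ss = T_amb = 28.500 °C, τ = M c_p/UA = 541·2.22/1.69 = 710.66 min.
T approaches T_ss exponentially: T(t) = T_ss + (T₀ − T_ss) e^(−t/τ).
T(1010) = 28.500 + (18.600)·0.24142 = 32.990 °C.

33.0 °C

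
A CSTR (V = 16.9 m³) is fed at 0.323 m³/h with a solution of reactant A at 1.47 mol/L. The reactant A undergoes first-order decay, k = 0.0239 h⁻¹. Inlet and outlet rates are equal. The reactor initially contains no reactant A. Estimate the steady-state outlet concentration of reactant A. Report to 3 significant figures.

0.653 mol/L

Species balance: V dC/dt = Q C_in − Q C − k V C.
At steady state: 0 = Q C_in − (Q + kV) C_ss, so C_ss = Q C_in/(Q + kV).
C_ss = 0.323·1.47/(0.323 + 0.0239·16.9) = 0.47481/0.72691 = 0.65319 mol/L.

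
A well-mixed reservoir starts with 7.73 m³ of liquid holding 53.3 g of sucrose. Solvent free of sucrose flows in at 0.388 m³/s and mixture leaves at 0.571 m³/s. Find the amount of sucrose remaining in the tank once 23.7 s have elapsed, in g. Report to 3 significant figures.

Total volume: dV/dt = Q_in − Q_out = -0.18300 m³/s, so V(t) = 7.73 − 0.18300 t and V(23.7) = 3.3929 m³.
Species balance (pure solvent in): dm/dt = −Q_out · m/V(t).
dm/m = −Q_out dt/(V₀ − 0.18300 t); integrating gives ln(m/m₀) = −(Q_out/(Q_in−Q_out)) ln(V/V₀).
m = m₀ (V₀/V)^(Q_out/(Q_in−Q_out)) = 53.3 × (7.73/3.3929)^(-3.1202) = 4.0824 g.

4.08 g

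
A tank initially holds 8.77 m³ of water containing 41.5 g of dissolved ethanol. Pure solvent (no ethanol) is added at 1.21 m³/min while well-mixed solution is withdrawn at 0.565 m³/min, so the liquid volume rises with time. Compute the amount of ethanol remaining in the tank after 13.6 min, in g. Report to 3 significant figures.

Total volume: dV/dt = Q_in − Q_out = 0.64500 m³/min, so V(t) = 8.77 + 0.64500 t and V(13.6) = 17.542 m³.
Species balance (pure solvent in): dm/dt = −Q_out · m/V(t).
dm/m = −Q_out dt/(V₀ + 0.64500 t); integrating gives ln(m/m₀) = −(Q_out/(Q_in−Q_out)) ln(V/V₀).
m = m₀ (V₀/V)^(Q_out/(Q_in−Q_out)) = 41.5 × (8.77/17.542)^(0.87597) = 22.611 g.

22.6 g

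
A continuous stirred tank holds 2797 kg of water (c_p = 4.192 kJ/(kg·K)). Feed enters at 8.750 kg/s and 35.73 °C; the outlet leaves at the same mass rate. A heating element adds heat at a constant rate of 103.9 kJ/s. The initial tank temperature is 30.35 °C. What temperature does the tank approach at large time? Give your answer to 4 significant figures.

Energy balance: M c_p dT/dt = ṁ c_p (T_in − T) + 103.9.
At steady state dT/dt = 0 ⇒ T_ss = T_in + Q̇/(ṁ c_p) = 35.73 + 103.9/(8.750·4.192) = 38.5626 °C.

38.56 °C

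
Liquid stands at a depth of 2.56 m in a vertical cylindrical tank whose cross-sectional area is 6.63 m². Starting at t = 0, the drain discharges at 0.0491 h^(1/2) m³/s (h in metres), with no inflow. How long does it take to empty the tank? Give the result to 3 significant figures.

With no inflow, A dh/dt = −0.0491 √h.
Separate and integrate: 2(√h − √h₀) = −(0.0491/A) t.
Tank is empty when √h = 0: t_empty = 2A√h₀/0.0491.
t_empty = 2·6.63·√2.56/0.0491 = 13.260·1.6000/0.0491 = 432.10 s.

432 s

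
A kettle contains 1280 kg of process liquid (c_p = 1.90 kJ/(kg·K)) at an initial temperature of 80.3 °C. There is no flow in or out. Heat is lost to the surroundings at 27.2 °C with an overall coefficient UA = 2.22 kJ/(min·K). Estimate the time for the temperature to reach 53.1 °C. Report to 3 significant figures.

Energy balance: M c_p dT/dt = −UA(T − T_amb).
τ = M c_p/UA = 1095.5 min; T_ss = T_amb = 27.200 °C.
T(t) = T_ss + (T₀ − T_ss)e^(−t/τ); set T = 53.1:
t = −τ ln[(T − T_ss)/(T₀ − T_ss)] = −1095.5 · ln(0.48776) = 786.49 min.

786 min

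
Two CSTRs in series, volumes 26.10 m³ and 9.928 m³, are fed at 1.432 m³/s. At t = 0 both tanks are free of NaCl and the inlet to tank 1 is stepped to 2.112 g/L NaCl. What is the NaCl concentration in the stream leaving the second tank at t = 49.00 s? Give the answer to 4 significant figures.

1.881 g/L

Species balance on tank i: dCᵢ/dt = (Cᵢ₋₁ − Cᵢ)/τᵢ with τᵢ = Vᵢ/Q.
τ₁ = 26.10/1.432 = 18.2263 s; τ₂ = 9.928/1.432 = 6.93296 s.
Solving the cascade with C₁(0)=C₂(0)=0 gives C₂(t) = C_in[1 − (τ₁ e^(−t/τ₁) − τ₂ e^(−t/τ₂))/(τ₁ − τ₂)].
At t = 49.00: e^(−t/τ₁) = 0.0679877, e^(−t/τ₂) = 0.000852202.
C₂ = 2.112·[1 − (18.2263·0.0679877 − 6.93296·0.000852202)/(11.2933)] = 2.112·0.890798 = 1.88137 g/L.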